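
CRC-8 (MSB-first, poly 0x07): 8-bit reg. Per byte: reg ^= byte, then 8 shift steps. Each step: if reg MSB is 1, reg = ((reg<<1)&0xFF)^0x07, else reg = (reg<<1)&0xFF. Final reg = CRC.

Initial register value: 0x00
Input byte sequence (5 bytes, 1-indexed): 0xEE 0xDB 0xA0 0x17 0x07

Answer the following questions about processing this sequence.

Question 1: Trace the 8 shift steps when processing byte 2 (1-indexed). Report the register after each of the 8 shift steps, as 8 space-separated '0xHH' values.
Answer: 0xBE 0x7B 0xF6 0xEB 0xD1 0xA5 0x4D 0x9A

Derivation:
After byte 1 (0xEE): reg=0x84
Register before byte 2: 0x84
After XOR with byte 0xDB: 0x5F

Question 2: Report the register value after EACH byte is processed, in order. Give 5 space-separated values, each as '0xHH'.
0x84 0x9A 0xA6 0x1E 0x4F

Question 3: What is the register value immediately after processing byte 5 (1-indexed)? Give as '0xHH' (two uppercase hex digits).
Answer: 0x4F

Derivation:
After byte 1 (0xEE): reg=0x84
After byte 2 (0xDB): reg=0x9A
After byte 3 (0xA0): reg=0xA6
After byte 4 (0x17): reg=0x1E
After byte 5 (0x07): reg=0x4F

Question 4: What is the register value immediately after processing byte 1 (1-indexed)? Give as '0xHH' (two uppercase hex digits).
Answer: 0x84

Derivation:
After byte 1 (0xEE): reg=0x84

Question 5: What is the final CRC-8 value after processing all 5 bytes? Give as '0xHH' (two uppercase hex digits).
Answer: 0x4F

Derivation:
After byte 1 (0xEE): reg=0x84
After byte 2 (0xDB): reg=0x9A
After byte 3 (0xA0): reg=0xA6
After byte 4 (0x17): reg=0x1E
After byte 5 (0x07): reg=0x4F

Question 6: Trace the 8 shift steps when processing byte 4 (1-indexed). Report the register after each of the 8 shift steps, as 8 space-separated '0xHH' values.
After byte 1 (0xEE): reg=0x84
After byte 2 (0xDB): reg=0x9A
After byte 3 (0xA0): reg=0xA6
Register before byte 4: 0xA6
After XOR with byte 0x17: 0xB1

Answer: 0x65 0xCA 0x93 0x21 0x42 0x84 0x0F 0x1E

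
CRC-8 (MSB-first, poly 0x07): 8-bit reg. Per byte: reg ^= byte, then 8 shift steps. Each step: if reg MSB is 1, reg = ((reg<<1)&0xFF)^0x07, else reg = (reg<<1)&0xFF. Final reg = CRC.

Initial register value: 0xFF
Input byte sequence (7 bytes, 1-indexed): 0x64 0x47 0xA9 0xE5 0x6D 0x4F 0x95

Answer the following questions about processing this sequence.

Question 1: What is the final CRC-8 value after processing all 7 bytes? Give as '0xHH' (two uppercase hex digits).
After byte 1 (0x64): reg=0xC8
After byte 2 (0x47): reg=0xA4
After byte 3 (0xA9): reg=0x23
After byte 4 (0xE5): reg=0x5C
After byte 5 (0x6D): reg=0x97
After byte 6 (0x4F): reg=0x06
After byte 7 (0x95): reg=0xF0

Answer: 0xF0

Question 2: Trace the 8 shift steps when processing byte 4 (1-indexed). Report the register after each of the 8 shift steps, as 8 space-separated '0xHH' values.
Answer: 0x8B 0x11 0x22 0x44 0x88 0x17 0x2E 0x5C

Derivation:
After byte 1 (0x64): reg=0xC8
After byte 2 (0x47): reg=0xA4
After byte 3 (0xA9): reg=0x23
Register before byte 4: 0x23
After XOR with byte 0xE5: 0xC6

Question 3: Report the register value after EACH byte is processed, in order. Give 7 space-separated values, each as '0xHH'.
0xC8 0xA4 0x23 0x5C 0x97 0x06 0xF0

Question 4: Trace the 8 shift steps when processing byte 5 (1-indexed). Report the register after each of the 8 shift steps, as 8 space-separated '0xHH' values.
After byte 1 (0x64): reg=0xC8
After byte 2 (0x47): reg=0xA4
After byte 3 (0xA9): reg=0x23
After byte 4 (0xE5): reg=0x5C
Register before byte 5: 0x5C
After XOR with byte 0x6D: 0x31

Answer: 0x62 0xC4 0x8F 0x19 0x32 0x64 0xC8 0x97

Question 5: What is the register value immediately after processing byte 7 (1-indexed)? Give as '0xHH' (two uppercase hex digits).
After byte 1 (0x64): reg=0xC8
After byte 2 (0x47): reg=0xA4
After byte 3 (0xA9): reg=0x23
After byte 4 (0xE5): reg=0x5C
After byte 5 (0x6D): reg=0x97
After byte 6 (0x4F): reg=0x06
After byte 7 (0x95): reg=0xF0

Answer: 0xF0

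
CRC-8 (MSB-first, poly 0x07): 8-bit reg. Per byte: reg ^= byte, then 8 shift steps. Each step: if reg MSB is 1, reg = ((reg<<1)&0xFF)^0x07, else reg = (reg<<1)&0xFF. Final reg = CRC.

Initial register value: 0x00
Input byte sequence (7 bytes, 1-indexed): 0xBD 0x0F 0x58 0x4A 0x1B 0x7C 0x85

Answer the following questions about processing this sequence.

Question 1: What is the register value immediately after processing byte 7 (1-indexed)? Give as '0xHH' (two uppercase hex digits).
After byte 1 (0xBD): reg=0x3A
After byte 2 (0x0F): reg=0x8B
After byte 3 (0x58): reg=0x37
After byte 4 (0x4A): reg=0x74
After byte 5 (0x1B): reg=0x0A
After byte 6 (0x7C): reg=0x45
After byte 7 (0x85): reg=0x4E

Answer: 0x4E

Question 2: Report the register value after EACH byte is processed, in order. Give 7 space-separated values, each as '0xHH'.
0x3A 0x8B 0x37 0x74 0x0A 0x45 0x4E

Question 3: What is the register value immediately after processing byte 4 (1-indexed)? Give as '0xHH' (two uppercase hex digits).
After byte 1 (0xBD): reg=0x3A
After byte 2 (0x0F): reg=0x8B
After byte 3 (0x58): reg=0x37
After byte 4 (0x4A): reg=0x74

Answer: 0x74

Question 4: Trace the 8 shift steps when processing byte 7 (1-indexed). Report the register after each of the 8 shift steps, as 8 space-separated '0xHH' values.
Answer: 0x87 0x09 0x12 0x24 0x48 0x90 0x27 0x4E

Derivation:
After byte 1 (0xBD): reg=0x3A
After byte 2 (0x0F): reg=0x8B
After byte 3 (0x58): reg=0x37
After byte 4 (0x4A): reg=0x74
After byte 5 (0x1B): reg=0x0A
After byte 6 (0x7C): reg=0x45
Register before byte 7: 0x45
After XOR with byte 0x85: 0xC0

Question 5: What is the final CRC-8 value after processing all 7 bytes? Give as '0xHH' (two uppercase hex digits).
After byte 1 (0xBD): reg=0x3A
After byte 2 (0x0F): reg=0x8B
After byte 3 (0x58): reg=0x37
After byte 4 (0x4A): reg=0x74
After byte 5 (0x1B): reg=0x0A
After byte 6 (0x7C): reg=0x45
After byte 7 (0x85): reg=0x4E

Answer: 0x4E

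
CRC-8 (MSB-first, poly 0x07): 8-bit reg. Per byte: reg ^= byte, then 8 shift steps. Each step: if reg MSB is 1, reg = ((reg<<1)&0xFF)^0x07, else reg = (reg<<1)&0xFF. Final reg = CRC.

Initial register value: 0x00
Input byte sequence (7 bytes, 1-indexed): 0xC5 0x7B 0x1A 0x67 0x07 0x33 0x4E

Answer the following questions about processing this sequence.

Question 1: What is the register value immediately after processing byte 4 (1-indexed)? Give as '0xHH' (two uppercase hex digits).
After byte 1 (0xC5): reg=0x55
After byte 2 (0x7B): reg=0xCA
After byte 3 (0x1A): reg=0x3E
After byte 4 (0x67): reg=0x88

Answer: 0x88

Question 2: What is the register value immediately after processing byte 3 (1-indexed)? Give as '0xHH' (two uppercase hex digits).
After byte 1 (0xC5): reg=0x55
After byte 2 (0x7B): reg=0xCA
After byte 3 (0x1A): reg=0x3E

Answer: 0x3E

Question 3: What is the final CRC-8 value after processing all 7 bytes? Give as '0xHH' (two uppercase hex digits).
After byte 1 (0xC5): reg=0x55
After byte 2 (0x7B): reg=0xCA
After byte 3 (0x1A): reg=0x3E
After byte 4 (0x67): reg=0x88
After byte 5 (0x07): reg=0xA4
After byte 6 (0x33): reg=0xEC
After byte 7 (0x4E): reg=0x67

Answer: 0x67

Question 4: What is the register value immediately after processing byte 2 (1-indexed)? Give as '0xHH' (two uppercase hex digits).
Answer: 0xCA

Derivation:
After byte 1 (0xC5): reg=0x55
After byte 2 (0x7B): reg=0xCA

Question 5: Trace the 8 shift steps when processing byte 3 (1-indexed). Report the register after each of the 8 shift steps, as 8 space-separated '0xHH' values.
After byte 1 (0xC5): reg=0x55
After byte 2 (0x7B): reg=0xCA
Register before byte 3: 0xCA
After XOR with byte 0x1A: 0xD0

Answer: 0xA7 0x49 0x92 0x23 0x46 0x8C 0x1F 0x3E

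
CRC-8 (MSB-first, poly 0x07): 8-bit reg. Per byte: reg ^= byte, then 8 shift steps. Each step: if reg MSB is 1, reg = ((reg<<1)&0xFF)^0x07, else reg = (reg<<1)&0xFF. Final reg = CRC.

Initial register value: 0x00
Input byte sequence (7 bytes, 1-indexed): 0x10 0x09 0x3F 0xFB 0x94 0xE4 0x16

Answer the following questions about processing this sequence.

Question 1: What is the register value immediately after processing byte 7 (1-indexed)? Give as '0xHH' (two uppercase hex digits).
Answer: 0x2D

Derivation:
After byte 1 (0x10): reg=0x70
After byte 2 (0x09): reg=0x68
After byte 3 (0x3F): reg=0xA2
After byte 4 (0xFB): reg=0x88
After byte 5 (0x94): reg=0x54
After byte 6 (0xE4): reg=0x19
After byte 7 (0x16): reg=0x2D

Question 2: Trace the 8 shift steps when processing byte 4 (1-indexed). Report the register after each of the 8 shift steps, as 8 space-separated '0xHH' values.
Answer: 0xB2 0x63 0xC6 0x8B 0x11 0x22 0x44 0x88

Derivation:
After byte 1 (0x10): reg=0x70
After byte 2 (0x09): reg=0x68
After byte 3 (0x3F): reg=0xA2
Register before byte 4: 0xA2
After XOR with byte 0xFB: 0x59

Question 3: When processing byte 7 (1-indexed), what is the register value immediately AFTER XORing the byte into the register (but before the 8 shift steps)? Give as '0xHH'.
Register before byte 7: 0x19
Byte 7: 0x16
0x19 XOR 0x16 = 0x0F

Answer: 0x0F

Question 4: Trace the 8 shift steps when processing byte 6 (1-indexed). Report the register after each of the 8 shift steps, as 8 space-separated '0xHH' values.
Answer: 0x67 0xCE 0x9B 0x31 0x62 0xC4 0x8F 0x19

Derivation:
After byte 1 (0x10): reg=0x70
After byte 2 (0x09): reg=0x68
After byte 3 (0x3F): reg=0xA2
After byte 4 (0xFB): reg=0x88
After byte 5 (0x94): reg=0x54
Register before byte 6: 0x54
After XOR with byte 0xE4: 0xB0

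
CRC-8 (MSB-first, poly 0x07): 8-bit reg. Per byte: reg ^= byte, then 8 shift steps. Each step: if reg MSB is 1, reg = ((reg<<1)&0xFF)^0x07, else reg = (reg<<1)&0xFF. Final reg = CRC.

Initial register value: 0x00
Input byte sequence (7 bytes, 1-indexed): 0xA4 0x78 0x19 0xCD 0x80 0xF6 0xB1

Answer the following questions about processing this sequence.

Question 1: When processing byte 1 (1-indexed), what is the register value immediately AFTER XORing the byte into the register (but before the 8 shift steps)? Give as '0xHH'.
Answer: 0xA4

Derivation:
Register before byte 1: 0x00
Byte 1: 0xA4
0x00 XOR 0xA4 = 0xA4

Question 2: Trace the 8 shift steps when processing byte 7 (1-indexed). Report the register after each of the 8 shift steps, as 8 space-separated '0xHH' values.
After byte 1 (0xA4): reg=0x75
After byte 2 (0x78): reg=0x23
After byte 3 (0x19): reg=0xA6
After byte 4 (0xCD): reg=0x16
After byte 5 (0x80): reg=0xEB
After byte 6 (0xF6): reg=0x53
Register before byte 7: 0x53
After XOR with byte 0xB1: 0xE2

Answer: 0xC3 0x81 0x05 0x0A 0x14 0x28 0x50 0xA0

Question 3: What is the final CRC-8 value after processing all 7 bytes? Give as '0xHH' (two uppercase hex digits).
After byte 1 (0xA4): reg=0x75
After byte 2 (0x78): reg=0x23
After byte 3 (0x19): reg=0xA6
After byte 4 (0xCD): reg=0x16
After byte 5 (0x80): reg=0xEB
After byte 6 (0xF6): reg=0x53
After byte 7 (0xB1): reg=0xA0

Answer: 0xA0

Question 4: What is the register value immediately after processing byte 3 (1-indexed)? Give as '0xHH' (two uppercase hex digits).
After byte 1 (0xA4): reg=0x75
After byte 2 (0x78): reg=0x23
After byte 3 (0x19): reg=0xA6

Answer: 0xA6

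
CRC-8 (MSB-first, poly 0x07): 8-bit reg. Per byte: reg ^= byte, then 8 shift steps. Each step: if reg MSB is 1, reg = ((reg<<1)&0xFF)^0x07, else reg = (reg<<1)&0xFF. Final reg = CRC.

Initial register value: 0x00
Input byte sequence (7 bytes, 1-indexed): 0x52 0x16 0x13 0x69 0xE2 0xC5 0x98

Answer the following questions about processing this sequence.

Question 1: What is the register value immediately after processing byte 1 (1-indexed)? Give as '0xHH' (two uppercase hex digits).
Answer: 0xB9

Derivation:
After byte 1 (0x52): reg=0xB9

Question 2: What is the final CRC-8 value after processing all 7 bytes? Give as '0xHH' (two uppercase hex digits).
After byte 1 (0x52): reg=0xB9
After byte 2 (0x16): reg=0x44
After byte 3 (0x13): reg=0xA2
After byte 4 (0x69): reg=0x7F
After byte 5 (0xE2): reg=0xDA
After byte 6 (0xC5): reg=0x5D
After byte 7 (0x98): reg=0x55

Answer: 0x55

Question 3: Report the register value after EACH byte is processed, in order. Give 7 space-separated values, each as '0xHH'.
0xB9 0x44 0xA2 0x7F 0xDA 0x5D 0x55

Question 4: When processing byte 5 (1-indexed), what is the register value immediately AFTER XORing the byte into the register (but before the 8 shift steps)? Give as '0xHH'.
Register before byte 5: 0x7F
Byte 5: 0xE2
0x7F XOR 0xE2 = 0x9D

Answer: 0x9D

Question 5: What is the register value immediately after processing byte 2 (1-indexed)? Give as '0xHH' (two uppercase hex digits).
Answer: 0x44

Derivation:
After byte 1 (0x52): reg=0xB9
After byte 2 (0x16): reg=0x44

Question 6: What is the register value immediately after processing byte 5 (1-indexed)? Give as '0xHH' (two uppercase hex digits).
Answer: 0xDA

Derivation:
After byte 1 (0x52): reg=0xB9
After byte 2 (0x16): reg=0x44
After byte 3 (0x13): reg=0xA2
After byte 4 (0x69): reg=0x7F
After byte 5 (0xE2): reg=0xDA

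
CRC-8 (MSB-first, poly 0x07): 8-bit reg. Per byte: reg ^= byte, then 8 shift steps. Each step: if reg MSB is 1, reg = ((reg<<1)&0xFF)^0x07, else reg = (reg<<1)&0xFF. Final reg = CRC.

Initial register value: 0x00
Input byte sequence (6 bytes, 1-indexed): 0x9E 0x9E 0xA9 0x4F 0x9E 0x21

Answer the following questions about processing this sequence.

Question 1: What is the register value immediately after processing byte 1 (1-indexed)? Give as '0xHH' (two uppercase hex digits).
Answer: 0xD3

Derivation:
After byte 1 (0x9E): reg=0xD3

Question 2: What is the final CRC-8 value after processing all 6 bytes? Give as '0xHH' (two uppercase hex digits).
After byte 1 (0x9E): reg=0xD3
After byte 2 (0x9E): reg=0xE4
After byte 3 (0xA9): reg=0xE4
After byte 4 (0x4F): reg=0x58
After byte 5 (0x9E): reg=0x5C
After byte 6 (0x21): reg=0x74

Answer: 0x74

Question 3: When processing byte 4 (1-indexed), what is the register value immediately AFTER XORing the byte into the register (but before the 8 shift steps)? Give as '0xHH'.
Answer: 0xAB

Derivation:
Register before byte 4: 0xE4
Byte 4: 0x4F
0xE4 XOR 0x4F = 0xAB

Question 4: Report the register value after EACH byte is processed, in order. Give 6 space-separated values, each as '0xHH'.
0xD3 0xE4 0xE4 0x58 0x5C 0x74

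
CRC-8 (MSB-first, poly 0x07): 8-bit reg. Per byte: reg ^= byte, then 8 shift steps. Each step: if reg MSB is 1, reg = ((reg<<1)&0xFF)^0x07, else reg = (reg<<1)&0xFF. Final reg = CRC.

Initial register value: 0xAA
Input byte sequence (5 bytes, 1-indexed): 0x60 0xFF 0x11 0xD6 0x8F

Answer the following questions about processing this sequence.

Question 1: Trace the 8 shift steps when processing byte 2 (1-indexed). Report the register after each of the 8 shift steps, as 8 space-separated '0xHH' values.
Answer: 0x09 0x12 0x24 0x48 0x90 0x27 0x4E 0x9C

Derivation:
After byte 1 (0x60): reg=0x78
Register before byte 2: 0x78
After XOR with byte 0xFF: 0x87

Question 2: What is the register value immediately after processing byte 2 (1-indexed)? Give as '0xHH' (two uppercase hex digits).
Answer: 0x9C

Derivation:
After byte 1 (0x60): reg=0x78
After byte 2 (0xFF): reg=0x9C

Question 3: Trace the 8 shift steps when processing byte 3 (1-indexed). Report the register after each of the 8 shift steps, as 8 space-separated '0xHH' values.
After byte 1 (0x60): reg=0x78
After byte 2 (0xFF): reg=0x9C
Register before byte 3: 0x9C
After XOR with byte 0x11: 0x8D

Answer: 0x1D 0x3A 0x74 0xE8 0xD7 0xA9 0x55 0xAA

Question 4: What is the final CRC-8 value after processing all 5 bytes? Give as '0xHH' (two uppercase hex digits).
After byte 1 (0x60): reg=0x78
After byte 2 (0xFF): reg=0x9C
After byte 3 (0x11): reg=0xAA
After byte 4 (0xD6): reg=0x73
After byte 5 (0x8F): reg=0xFA

Answer: 0xFA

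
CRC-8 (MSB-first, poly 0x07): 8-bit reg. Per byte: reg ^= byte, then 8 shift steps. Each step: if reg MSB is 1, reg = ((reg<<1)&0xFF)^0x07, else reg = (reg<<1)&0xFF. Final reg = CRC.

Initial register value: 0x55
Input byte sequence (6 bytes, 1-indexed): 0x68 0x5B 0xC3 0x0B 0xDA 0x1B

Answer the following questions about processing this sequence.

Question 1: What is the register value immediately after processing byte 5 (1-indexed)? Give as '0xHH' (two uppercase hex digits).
After byte 1 (0x68): reg=0xB3
After byte 2 (0x5B): reg=0x96
After byte 3 (0xC3): reg=0xAC
After byte 4 (0x0B): reg=0x7C
After byte 5 (0xDA): reg=0x7B

Answer: 0x7B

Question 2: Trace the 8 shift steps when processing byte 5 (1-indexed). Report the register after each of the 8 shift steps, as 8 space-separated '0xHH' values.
After byte 1 (0x68): reg=0xB3
After byte 2 (0x5B): reg=0x96
After byte 3 (0xC3): reg=0xAC
After byte 4 (0x0B): reg=0x7C
Register before byte 5: 0x7C
After XOR with byte 0xDA: 0xA6

Answer: 0x4B 0x96 0x2B 0x56 0xAC 0x5F 0xBE 0x7B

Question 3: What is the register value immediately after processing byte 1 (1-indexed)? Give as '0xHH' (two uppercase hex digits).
Answer: 0xB3

Derivation:
After byte 1 (0x68): reg=0xB3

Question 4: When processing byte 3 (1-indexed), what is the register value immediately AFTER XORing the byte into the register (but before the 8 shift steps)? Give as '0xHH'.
Register before byte 3: 0x96
Byte 3: 0xC3
0x96 XOR 0xC3 = 0x55

Answer: 0x55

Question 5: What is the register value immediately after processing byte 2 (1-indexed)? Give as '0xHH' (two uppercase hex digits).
After byte 1 (0x68): reg=0xB3
After byte 2 (0x5B): reg=0x96

Answer: 0x96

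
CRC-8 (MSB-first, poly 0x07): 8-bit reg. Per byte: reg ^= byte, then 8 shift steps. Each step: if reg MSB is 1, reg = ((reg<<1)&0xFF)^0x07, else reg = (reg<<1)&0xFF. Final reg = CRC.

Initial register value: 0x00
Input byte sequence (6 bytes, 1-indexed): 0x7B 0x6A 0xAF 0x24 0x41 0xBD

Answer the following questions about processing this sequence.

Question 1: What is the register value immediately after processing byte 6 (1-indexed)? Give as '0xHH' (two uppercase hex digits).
Answer: 0x27

Derivation:
After byte 1 (0x7B): reg=0x66
After byte 2 (0x6A): reg=0x24
After byte 3 (0xAF): reg=0xB8
After byte 4 (0x24): reg=0xDD
After byte 5 (0x41): reg=0xDD
After byte 6 (0xBD): reg=0x27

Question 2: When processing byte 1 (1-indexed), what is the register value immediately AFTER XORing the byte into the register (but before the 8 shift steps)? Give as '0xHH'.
Register before byte 1: 0x00
Byte 1: 0x7B
0x00 XOR 0x7B = 0x7B

Answer: 0x7B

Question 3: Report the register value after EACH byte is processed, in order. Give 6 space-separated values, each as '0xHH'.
0x66 0x24 0xB8 0xDD 0xDD 0x27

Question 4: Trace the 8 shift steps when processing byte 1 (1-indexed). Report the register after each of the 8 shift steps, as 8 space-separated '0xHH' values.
Answer: 0xF6 0xEB 0xD1 0xA5 0x4D 0x9A 0x33 0x66

Derivation:
Register before byte 1: 0x00
After XOR with byte 0x7B: 0x7B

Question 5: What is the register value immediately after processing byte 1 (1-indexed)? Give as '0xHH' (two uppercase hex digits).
Answer: 0x66

Derivation:
After byte 1 (0x7B): reg=0x66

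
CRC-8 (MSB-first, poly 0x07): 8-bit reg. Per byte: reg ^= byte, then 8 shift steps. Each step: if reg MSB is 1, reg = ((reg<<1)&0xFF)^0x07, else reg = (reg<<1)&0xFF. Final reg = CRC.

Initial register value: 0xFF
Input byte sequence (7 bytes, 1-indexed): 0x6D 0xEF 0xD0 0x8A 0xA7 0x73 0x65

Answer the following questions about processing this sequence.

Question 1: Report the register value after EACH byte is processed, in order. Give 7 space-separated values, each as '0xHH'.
0xF7 0x48 0xC1 0xF6 0xB0 0x47 0xEE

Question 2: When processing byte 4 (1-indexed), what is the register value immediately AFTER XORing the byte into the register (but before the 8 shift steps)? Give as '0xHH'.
Answer: 0x4B

Derivation:
Register before byte 4: 0xC1
Byte 4: 0x8A
0xC1 XOR 0x8A = 0x4B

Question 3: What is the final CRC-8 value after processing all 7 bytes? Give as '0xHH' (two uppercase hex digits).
Answer: 0xEE

Derivation:
After byte 1 (0x6D): reg=0xF7
After byte 2 (0xEF): reg=0x48
After byte 3 (0xD0): reg=0xC1
After byte 4 (0x8A): reg=0xF6
After byte 5 (0xA7): reg=0xB0
After byte 6 (0x73): reg=0x47
After byte 7 (0x65): reg=0xEE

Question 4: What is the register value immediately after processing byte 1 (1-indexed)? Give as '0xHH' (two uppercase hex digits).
Answer: 0xF7

Derivation:
After byte 1 (0x6D): reg=0xF7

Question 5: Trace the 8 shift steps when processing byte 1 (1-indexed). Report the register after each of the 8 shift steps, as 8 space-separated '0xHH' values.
Register before byte 1: 0xFF
After XOR with byte 0x6D: 0x92

Answer: 0x23 0x46 0x8C 0x1F 0x3E 0x7C 0xF8 0xF7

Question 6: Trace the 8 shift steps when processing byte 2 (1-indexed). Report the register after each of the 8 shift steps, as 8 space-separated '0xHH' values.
Answer: 0x30 0x60 0xC0 0x87 0x09 0x12 0x24 0x48

Derivation:
After byte 1 (0x6D): reg=0xF7
Register before byte 2: 0xF7
After XOR with byte 0xEF: 0x18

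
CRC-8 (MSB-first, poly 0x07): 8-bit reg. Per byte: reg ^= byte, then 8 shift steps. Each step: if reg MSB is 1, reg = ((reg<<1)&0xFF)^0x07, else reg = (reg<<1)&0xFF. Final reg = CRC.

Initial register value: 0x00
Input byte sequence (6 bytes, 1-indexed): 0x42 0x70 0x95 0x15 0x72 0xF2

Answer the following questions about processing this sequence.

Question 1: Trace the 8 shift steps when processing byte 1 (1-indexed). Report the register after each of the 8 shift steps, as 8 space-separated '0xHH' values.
Answer: 0x84 0x0F 0x1E 0x3C 0x78 0xF0 0xE7 0xC9

Derivation:
Register before byte 1: 0x00
After XOR with byte 0x42: 0x42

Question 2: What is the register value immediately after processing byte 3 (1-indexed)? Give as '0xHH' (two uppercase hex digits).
Answer: 0x10

Derivation:
After byte 1 (0x42): reg=0xC9
After byte 2 (0x70): reg=0x26
After byte 3 (0x95): reg=0x10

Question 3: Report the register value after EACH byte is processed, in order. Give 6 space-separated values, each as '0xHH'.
0xC9 0x26 0x10 0x1B 0x18 0x98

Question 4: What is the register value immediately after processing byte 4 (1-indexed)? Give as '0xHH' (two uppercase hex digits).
After byte 1 (0x42): reg=0xC9
After byte 2 (0x70): reg=0x26
After byte 3 (0x95): reg=0x10
After byte 4 (0x15): reg=0x1B

Answer: 0x1B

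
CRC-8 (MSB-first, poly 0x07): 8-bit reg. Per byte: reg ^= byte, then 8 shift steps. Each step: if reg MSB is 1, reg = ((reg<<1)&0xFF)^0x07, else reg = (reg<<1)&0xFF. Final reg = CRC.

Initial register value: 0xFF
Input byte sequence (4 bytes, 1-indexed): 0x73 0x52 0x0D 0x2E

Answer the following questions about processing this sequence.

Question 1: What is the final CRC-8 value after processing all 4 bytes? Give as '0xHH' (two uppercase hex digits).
Answer: 0x08

Derivation:
After byte 1 (0x73): reg=0xAD
After byte 2 (0x52): reg=0xF3
After byte 3 (0x0D): reg=0xF4
After byte 4 (0x2E): reg=0x08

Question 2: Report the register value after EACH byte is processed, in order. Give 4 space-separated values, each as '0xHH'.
0xAD 0xF3 0xF4 0x08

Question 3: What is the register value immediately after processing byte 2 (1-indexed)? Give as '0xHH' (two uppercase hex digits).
After byte 1 (0x73): reg=0xAD
After byte 2 (0x52): reg=0xF3

Answer: 0xF3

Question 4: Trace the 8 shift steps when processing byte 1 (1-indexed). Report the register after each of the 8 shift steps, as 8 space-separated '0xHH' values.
Answer: 0x1F 0x3E 0x7C 0xF8 0xF7 0xE9 0xD5 0xAD

Derivation:
Register before byte 1: 0xFF
After XOR with byte 0x73: 0x8C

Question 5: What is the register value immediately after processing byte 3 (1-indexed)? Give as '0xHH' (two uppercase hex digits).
Answer: 0xF4

Derivation:
After byte 1 (0x73): reg=0xAD
After byte 2 (0x52): reg=0xF3
After byte 3 (0x0D): reg=0xF4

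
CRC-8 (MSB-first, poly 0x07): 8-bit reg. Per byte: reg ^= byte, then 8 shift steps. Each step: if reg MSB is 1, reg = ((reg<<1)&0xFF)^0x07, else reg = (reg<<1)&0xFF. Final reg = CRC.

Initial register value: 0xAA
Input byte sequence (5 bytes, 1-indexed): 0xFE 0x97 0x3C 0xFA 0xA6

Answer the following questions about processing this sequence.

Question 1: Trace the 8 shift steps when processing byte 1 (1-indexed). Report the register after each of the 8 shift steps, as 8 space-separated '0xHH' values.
Register before byte 1: 0xAA
After XOR with byte 0xFE: 0x54

Answer: 0xA8 0x57 0xAE 0x5B 0xB6 0x6B 0xD6 0xAB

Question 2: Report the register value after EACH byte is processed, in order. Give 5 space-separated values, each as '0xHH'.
0xAB 0xB4 0xB1 0xF6 0xB7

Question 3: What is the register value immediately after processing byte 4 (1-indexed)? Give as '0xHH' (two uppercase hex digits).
After byte 1 (0xFE): reg=0xAB
After byte 2 (0x97): reg=0xB4
After byte 3 (0x3C): reg=0xB1
After byte 4 (0xFA): reg=0xF6

Answer: 0xF6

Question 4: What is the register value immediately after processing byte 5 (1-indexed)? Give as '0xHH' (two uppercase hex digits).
After byte 1 (0xFE): reg=0xAB
After byte 2 (0x97): reg=0xB4
After byte 3 (0x3C): reg=0xB1
After byte 4 (0xFA): reg=0xF6
After byte 5 (0xA6): reg=0xB7

Answer: 0xB7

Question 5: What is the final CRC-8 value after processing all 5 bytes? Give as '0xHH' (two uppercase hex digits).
After byte 1 (0xFE): reg=0xAB
After byte 2 (0x97): reg=0xB4
After byte 3 (0x3C): reg=0xB1
After byte 4 (0xFA): reg=0xF6
After byte 5 (0xA6): reg=0xB7

Answer: 0xB7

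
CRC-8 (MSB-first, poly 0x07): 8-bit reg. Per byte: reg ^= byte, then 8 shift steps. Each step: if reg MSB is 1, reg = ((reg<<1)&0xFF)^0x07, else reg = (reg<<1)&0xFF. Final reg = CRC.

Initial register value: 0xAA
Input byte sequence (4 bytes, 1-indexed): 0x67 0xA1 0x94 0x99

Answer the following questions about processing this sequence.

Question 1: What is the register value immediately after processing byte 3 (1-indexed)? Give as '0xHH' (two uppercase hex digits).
After byte 1 (0x67): reg=0x6D
After byte 2 (0xA1): reg=0x6A
After byte 3 (0x94): reg=0xF4

Answer: 0xF4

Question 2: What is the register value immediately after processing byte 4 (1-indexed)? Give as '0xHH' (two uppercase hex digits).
After byte 1 (0x67): reg=0x6D
After byte 2 (0xA1): reg=0x6A
After byte 3 (0x94): reg=0xF4
After byte 4 (0x99): reg=0x04

Answer: 0x04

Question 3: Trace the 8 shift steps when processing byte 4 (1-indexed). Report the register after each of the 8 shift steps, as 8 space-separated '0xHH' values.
After byte 1 (0x67): reg=0x6D
After byte 2 (0xA1): reg=0x6A
After byte 3 (0x94): reg=0xF4
Register before byte 4: 0xF4
After XOR with byte 0x99: 0x6D

Answer: 0xDA 0xB3 0x61 0xC2 0x83 0x01 0x02 0x04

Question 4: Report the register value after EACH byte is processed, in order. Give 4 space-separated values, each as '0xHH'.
0x6D 0x6A 0xF4 0x04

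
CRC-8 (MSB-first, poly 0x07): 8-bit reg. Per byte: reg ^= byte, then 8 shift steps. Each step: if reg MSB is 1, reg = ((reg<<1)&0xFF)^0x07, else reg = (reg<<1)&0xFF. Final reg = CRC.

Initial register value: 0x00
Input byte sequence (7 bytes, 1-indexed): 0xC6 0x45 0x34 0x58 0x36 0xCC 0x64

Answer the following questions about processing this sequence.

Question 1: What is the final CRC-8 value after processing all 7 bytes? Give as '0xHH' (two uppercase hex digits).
After byte 1 (0xC6): reg=0x5C
After byte 2 (0x45): reg=0x4F
After byte 3 (0x34): reg=0x66
After byte 4 (0x58): reg=0xBA
After byte 5 (0x36): reg=0xAD
After byte 6 (0xCC): reg=0x20
After byte 7 (0x64): reg=0xDB

Answer: 0xDB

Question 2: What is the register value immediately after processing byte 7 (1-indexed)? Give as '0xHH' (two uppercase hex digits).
Answer: 0xDB

Derivation:
After byte 1 (0xC6): reg=0x5C
After byte 2 (0x45): reg=0x4F
After byte 3 (0x34): reg=0x66
After byte 4 (0x58): reg=0xBA
After byte 5 (0x36): reg=0xAD
After byte 6 (0xCC): reg=0x20
After byte 7 (0x64): reg=0xDB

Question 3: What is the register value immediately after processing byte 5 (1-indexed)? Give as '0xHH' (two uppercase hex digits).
After byte 1 (0xC6): reg=0x5C
After byte 2 (0x45): reg=0x4F
After byte 3 (0x34): reg=0x66
After byte 4 (0x58): reg=0xBA
After byte 5 (0x36): reg=0xAD

Answer: 0xAD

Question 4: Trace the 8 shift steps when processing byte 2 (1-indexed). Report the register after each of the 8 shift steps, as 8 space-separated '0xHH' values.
Answer: 0x32 0x64 0xC8 0x97 0x29 0x52 0xA4 0x4F

Derivation:
After byte 1 (0xC6): reg=0x5C
Register before byte 2: 0x5C
After XOR with byte 0x45: 0x19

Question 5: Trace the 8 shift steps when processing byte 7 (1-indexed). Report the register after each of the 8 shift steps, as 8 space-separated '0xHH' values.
After byte 1 (0xC6): reg=0x5C
After byte 2 (0x45): reg=0x4F
After byte 3 (0x34): reg=0x66
After byte 4 (0x58): reg=0xBA
After byte 5 (0x36): reg=0xAD
After byte 6 (0xCC): reg=0x20
Register before byte 7: 0x20
After XOR with byte 0x64: 0x44

Answer: 0x88 0x17 0x2E 0x5C 0xB8 0x77 0xEE 0xDB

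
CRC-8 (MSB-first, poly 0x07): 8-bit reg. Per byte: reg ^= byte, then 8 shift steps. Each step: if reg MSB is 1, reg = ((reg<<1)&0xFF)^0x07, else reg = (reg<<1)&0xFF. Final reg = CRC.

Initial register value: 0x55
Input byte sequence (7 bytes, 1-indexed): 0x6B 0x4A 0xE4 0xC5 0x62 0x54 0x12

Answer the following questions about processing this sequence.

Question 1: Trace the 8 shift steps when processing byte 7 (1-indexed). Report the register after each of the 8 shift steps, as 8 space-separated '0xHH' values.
After byte 1 (0x6B): reg=0xBA
After byte 2 (0x4A): reg=0xDE
After byte 3 (0xE4): reg=0xA6
After byte 4 (0xC5): reg=0x2E
After byte 5 (0x62): reg=0xE3
After byte 6 (0x54): reg=0x0C
Register before byte 7: 0x0C
After XOR with byte 0x12: 0x1E

Answer: 0x3C 0x78 0xF0 0xE7 0xC9 0x95 0x2D 0x5A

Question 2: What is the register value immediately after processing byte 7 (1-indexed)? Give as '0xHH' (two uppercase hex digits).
After byte 1 (0x6B): reg=0xBA
After byte 2 (0x4A): reg=0xDE
After byte 3 (0xE4): reg=0xA6
After byte 4 (0xC5): reg=0x2E
After byte 5 (0x62): reg=0xE3
After byte 6 (0x54): reg=0x0C
After byte 7 (0x12): reg=0x5A

Answer: 0x5A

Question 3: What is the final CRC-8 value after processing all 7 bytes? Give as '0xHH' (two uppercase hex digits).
After byte 1 (0x6B): reg=0xBA
After byte 2 (0x4A): reg=0xDE
After byte 3 (0xE4): reg=0xA6
After byte 4 (0xC5): reg=0x2E
After byte 5 (0x62): reg=0xE3
After byte 6 (0x54): reg=0x0C
After byte 7 (0x12): reg=0x5A

Answer: 0x5A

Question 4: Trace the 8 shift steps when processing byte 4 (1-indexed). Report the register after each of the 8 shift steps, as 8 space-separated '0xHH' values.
Answer: 0xC6 0x8B 0x11 0x22 0x44 0x88 0x17 0x2E

Derivation:
After byte 1 (0x6B): reg=0xBA
After byte 2 (0x4A): reg=0xDE
After byte 3 (0xE4): reg=0xA6
Register before byte 4: 0xA6
After XOR with byte 0xC5: 0x63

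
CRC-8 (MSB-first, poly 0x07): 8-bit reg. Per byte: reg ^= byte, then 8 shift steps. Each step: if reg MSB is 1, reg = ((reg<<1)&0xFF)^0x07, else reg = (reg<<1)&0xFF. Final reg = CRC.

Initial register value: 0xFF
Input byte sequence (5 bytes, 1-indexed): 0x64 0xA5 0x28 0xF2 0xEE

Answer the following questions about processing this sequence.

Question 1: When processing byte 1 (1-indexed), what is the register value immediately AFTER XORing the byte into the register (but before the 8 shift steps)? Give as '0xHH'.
Register before byte 1: 0xFF
Byte 1: 0x64
0xFF XOR 0x64 = 0x9B

Answer: 0x9B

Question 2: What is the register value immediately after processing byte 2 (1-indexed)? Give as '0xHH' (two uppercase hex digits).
After byte 1 (0x64): reg=0xC8
After byte 2 (0xA5): reg=0x04

Answer: 0x04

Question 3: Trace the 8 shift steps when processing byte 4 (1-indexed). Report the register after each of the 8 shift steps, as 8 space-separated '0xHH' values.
After byte 1 (0x64): reg=0xC8
After byte 2 (0xA5): reg=0x04
After byte 3 (0x28): reg=0xC4
Register before byte 4: 0xC4
After XOR with byte 0xF2: 0x36

Answer: 0x6C 0xD8 0xB7 0x69 0xD2 0xA3 0x41 0x82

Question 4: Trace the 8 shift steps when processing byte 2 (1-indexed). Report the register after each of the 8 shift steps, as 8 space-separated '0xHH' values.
After byte 1 (0x64): reg=0xC8
Register before byte 2: 0xC8
After XOR with byte 0xA5: 0x6D

Answer: 0xDA 0xB3 0x61 0xC2 0x83 0x01 0x02 0x04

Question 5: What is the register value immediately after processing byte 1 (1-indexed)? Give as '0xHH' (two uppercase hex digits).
After byte 1 (0x64): reg=0xC8

Answer: 0xC8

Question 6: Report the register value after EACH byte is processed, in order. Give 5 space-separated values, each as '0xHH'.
0xC8 0x04 0xC4 0x82 0x03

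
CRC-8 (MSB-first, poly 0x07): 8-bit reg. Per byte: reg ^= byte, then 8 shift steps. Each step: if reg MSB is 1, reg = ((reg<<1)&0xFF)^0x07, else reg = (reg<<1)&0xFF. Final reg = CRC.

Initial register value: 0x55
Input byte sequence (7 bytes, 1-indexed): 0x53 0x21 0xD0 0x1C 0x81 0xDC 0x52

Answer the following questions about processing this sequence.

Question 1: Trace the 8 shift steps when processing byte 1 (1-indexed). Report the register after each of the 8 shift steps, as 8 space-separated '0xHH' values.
Answer: 0x0C 0x18 0x30 0x60 0xC0 0x87 0x09 0x12

Derivation:
Register before byte 1: 0x55
After XOR with byte 0x53: 0x06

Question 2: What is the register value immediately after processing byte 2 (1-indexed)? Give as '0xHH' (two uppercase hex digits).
Answer: 0x99

Derivation:
After byte 1 (0x53): reg=0x12
After byte 2 (0x21): reg=0x99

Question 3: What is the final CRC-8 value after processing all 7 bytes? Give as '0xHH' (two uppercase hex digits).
After byte 1 (0x53): reg=0x12
After byte 2 (0x21): reg=0x99
After byte 3 (0xD0): reg=0xF8
After byte 4 (0x1C): reg=0xB2
After byte 5 (0x81): reg=0x99
After byte 6 (0xDC): reg=0xDC
After byte 7 (0x52): reg=0xA3

Answer: 0xA3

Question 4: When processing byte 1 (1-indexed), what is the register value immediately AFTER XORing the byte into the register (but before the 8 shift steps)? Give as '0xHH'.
Answer: 0x06

Derivation:
Register before byte 1: 0x55
Byte 1: 0x53
0x55 XOR 0x53 = 0x06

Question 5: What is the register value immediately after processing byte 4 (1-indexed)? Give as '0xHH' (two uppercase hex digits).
After byte 1 (0x53): reg=0x12
After byte 2 (0x21): reg=0x99
After byte 3 (0xD0): reg=0xF8
After byte 4 (0x1C): reg=0xB2

Answer: 0xB2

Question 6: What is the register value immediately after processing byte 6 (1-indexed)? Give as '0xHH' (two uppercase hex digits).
Answer: 0xDC

Derivation:
After byte 1 (0x53): reg=0x12
After byte 2 (0x21): reg=0x99
After byte 3 (0xD0): reg=0xF8
After byte 4 (0x1C): reg=0xB2
After byte 5 (0x81): reg=0x99
After byte 6 (0xDC): reg=0xDC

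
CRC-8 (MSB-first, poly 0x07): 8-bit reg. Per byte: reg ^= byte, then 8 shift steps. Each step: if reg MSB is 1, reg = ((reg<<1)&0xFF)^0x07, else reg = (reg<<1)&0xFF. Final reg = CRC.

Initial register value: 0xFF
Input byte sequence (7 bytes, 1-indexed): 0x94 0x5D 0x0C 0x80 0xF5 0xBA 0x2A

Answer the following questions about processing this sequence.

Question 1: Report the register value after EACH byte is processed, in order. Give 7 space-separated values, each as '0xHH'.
0x16 0xF6 0xE8 0x1F 0x98 0xEE 0x52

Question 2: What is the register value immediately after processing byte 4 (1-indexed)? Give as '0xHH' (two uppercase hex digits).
Answer: 0x1F

Derivation:
After byte 1 (0x94): reg=0x16
After byte 2 (0x5D): reg=0xF6
After byte 3 (0x0C): reg=0xE8
After byte 4 (0x80): reg=0x1F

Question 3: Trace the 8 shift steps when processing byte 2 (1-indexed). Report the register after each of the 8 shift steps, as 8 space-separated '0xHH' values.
After byte 1 (0x94): reg=0x16
Register before byte 2: 0x16
After XOR with byte 0x5D: 0x4B

Answer: 0x96 0x2B 0x56 0xAC 0x5F 0xBE 0x7B 0xF6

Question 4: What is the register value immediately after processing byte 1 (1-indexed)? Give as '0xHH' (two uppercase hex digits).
Answer: 0x16

Derivation:
After byte 1 (0x94): reg=0x16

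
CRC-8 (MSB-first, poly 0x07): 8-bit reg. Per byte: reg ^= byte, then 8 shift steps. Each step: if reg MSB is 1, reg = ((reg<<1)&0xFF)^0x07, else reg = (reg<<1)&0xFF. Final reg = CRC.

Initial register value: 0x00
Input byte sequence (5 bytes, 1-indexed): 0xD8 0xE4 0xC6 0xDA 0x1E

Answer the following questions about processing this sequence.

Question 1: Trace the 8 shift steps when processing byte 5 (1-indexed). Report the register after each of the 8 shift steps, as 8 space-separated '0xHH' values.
After byte 1 (0xD8): reg=0x06
After byte 2 (0xE4): reg=0xA0
After byte 3 (0xC6): reg=0x35
After byte 4 (0xDA): reg=0x83
Register before byte 5: 0x83
After XOR with byte 0x1E: 0x9D

Answer: 0x3D 0x7A 0xF4 0xEF 0xD9 0xB5 0x6D 0xDA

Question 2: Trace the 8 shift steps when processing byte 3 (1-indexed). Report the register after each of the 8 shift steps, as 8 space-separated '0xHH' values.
After byte 1 (0xD8): reg=0x06
After byte 2 (0xE4): reg=0xA0
Register before byte 3: 0xA0
After XOR with byte 0xC6: 0x66

Answer: 0xCC 0x9F 0x39 0x72 0xE4 0xCF 0x99 0x35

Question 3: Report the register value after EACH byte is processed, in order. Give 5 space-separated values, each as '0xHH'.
0x06 0xA0 0x35 0x83 0xDA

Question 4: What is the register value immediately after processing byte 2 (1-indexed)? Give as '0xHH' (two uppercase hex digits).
Answer: 0xA0

Derivation:
After byte 1 (0xD8): reg=0x06
After byte 2 (0xE4): reg=0xA0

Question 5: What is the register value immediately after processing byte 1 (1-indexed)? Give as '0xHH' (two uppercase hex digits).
Answer: 0x06

Derivation:
After byte 1 (0xD8): reg=0x06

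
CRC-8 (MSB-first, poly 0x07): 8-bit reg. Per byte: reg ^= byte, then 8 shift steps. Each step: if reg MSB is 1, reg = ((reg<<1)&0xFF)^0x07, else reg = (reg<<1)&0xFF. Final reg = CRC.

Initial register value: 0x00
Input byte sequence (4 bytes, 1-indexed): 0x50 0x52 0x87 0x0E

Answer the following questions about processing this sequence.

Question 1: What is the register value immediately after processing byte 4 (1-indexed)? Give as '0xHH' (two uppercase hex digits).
After byte 1 (0x50): reg=0xB7
After byte 2 (0x52): reg=0xB5
After byte 3 (0x87): reg=0x9E
After byte 4 (0x0E): reg=0xF9

Answer: 0xF9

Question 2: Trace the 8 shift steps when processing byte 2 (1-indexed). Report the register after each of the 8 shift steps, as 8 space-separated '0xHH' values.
Answer: 0xCD 0x9D 0x3D 0x7A 0xF4 0xEF 0xD9 0xB5

Derivation:
After byte 1 (0x50): reg=0xB7
Register before byte 2: 0xB7
After XOR with byte 0x52: 0xE5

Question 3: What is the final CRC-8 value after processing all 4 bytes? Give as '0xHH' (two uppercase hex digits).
Answer: 0xF9

Derivation:
After byte 1 (0x50): reg=0xB7
After byte 2 (0x52): reg=0xB5
After byte 3 (0x87): reg=0x9E
After byte 4 (0x0E): reg=0xF9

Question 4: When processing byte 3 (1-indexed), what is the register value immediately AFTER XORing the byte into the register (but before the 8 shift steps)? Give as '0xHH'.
Register before byte 3: 0xB5
Byte 3: 0x87
0xB5 XOR 0x87 = 0x32

Answer: 0x32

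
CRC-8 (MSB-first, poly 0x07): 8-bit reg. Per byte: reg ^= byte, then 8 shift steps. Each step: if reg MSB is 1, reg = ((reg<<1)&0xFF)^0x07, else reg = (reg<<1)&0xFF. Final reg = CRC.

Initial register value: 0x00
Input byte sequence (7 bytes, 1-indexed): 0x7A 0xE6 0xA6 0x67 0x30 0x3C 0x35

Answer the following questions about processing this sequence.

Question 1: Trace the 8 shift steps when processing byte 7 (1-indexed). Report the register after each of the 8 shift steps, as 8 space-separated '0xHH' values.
Answer: 0x3B 0x76 0xEC 0xDF 0xB9 0x75 0xEA 0xD3

Derivation:
After byte 1 (0x7A): reg=0x61
After byte 2 (0xE6): reg=0x9C
After byte 3 (0xA6): reg=0xA6
After byte 4 (0x67): reg=0x49
After byte 5 (0x30): reg=0x68
After byte 6 (0x3C): reg=0xAB
Register before byte 7: 0xAB
After XOR with byte 0x35: 0x9E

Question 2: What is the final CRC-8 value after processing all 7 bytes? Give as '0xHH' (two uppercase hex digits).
After byte 1 (0x7A): reg=0x61
After byte 2 (0xE6): reg=0x9C
After byte 3 (0xA6): reg=0xA6
After byte 4 (0x67): reg=0x49
After byte 5 (0x30): reg=0x68
After byte 6 (0x3C): reg=0xAB
After byte 7 (0x35): reg=0xD3

Answer: 0xD3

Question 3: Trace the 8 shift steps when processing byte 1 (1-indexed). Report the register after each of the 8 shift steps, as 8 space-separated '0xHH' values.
Answer: 0xF4 0xEF 0xD9 0xB5 0x6D 0xDA 0xB3 0x61

Derivation:
Register before byte 1: 0x00
After XOR with byte 0x7A: 0x7A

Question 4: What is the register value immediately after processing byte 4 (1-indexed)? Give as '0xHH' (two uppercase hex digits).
After byte 1 (0x7A): reg=0x61
After byte 2 (0xE6): reg=0x9C
After byte 3 (0xA6): reg=0xA6
After byte 4 (0x67): reg=0x49

Answer: 0x49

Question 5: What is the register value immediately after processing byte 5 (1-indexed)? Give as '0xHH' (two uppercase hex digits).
After byte 1 (0x7A): reg=0x61
After byte 2 (0xE6): reg=0x9C
After byte 3 (0xA6): reg=0xA6
After byte 4 (0x67): reg=0x49
After byte 5 (0x30): reg=0x68

Answer: 0x68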